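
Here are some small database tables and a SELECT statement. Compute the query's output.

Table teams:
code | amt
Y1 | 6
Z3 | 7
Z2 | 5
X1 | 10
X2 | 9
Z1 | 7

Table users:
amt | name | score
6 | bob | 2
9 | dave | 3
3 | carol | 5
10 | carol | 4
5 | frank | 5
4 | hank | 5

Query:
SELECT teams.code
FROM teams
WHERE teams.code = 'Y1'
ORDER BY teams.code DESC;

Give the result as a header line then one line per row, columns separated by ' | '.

After WHERE (1 rows):
teams.code | teams.amt
Y1 | 6
After SELECT (1 rows):
teams.code
Y1
After ORDER BY (1 rows):
teams.code
Y1

== RESULT ==
teams.code
Y1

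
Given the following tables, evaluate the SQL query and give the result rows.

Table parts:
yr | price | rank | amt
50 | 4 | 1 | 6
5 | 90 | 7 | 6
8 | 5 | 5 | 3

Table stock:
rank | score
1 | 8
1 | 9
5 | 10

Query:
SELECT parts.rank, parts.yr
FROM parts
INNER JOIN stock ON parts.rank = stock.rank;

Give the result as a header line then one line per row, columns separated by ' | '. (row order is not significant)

After JOIN stock (3 rows):
parts.yr | parts.price | parts.rank | parts.amt | stock.rank | stock.score
50 | 4 | 1 | 6 | 1 | 8
50 | 4 | 1 | 6 | 1 | 9
8 | 5 | 5 | 3 | 5 | 10
After SELECT (3 rows):
parts.rank | parts.yr
1 | 50
1 | 50
5 | 8

== RESULT ==
parts.rank | parts.yr
1 | 50
1 | 50
5 | 8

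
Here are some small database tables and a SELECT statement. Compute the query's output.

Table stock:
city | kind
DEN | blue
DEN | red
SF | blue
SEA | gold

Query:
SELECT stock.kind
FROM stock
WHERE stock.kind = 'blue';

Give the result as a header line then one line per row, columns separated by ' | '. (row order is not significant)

After WHERE (2 rows):
stock.city | stock.kind
DEN | blue
SF | blue
After SELECT (2 rows):
stock.kind
blue
blue

== RESULT ==
stock.kind
blue
blue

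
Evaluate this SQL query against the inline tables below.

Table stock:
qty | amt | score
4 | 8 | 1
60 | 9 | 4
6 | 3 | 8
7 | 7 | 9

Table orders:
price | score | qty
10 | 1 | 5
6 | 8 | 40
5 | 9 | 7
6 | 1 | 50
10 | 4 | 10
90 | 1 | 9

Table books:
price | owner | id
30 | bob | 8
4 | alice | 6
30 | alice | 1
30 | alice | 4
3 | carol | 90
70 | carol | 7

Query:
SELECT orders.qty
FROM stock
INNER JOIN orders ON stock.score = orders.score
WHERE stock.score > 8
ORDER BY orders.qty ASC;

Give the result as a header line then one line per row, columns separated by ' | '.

After JOIN orders (6 rows):
stock.qty | stock.amt | stock.score | orders.price | orders.score | orders.qty
4 | 8 | 1 | 10 | 1 | 5
4 | 8 | 1 | 6 | 1 | 50
4 | 8 | 1 | 90 | 1 | 9
60 | 9 | 4 | 10 | 4 | 10
6 | 3 | 8 | 6 | 8 | 40
7 | 7 | 9 | 5 | 9 | 7
After WHERE (1 rows):
stock.qty | stock.amt | stock.score | orders.price | orders.score | orders.qty
7 | 7 | 9 | 5 | 9 | 7
After SELECT (1 rows):
orders.qty
7
After ORDER BY (1 rows):
orders.qty
7

== RESULT ==
orders.qty
7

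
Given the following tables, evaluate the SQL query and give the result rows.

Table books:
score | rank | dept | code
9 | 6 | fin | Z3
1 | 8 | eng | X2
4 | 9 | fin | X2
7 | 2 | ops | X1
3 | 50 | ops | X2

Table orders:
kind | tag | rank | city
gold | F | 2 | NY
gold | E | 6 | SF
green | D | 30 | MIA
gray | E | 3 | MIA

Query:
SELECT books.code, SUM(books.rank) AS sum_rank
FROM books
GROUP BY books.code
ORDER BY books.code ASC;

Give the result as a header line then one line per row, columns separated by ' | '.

After GROUP BY (3 rows):
books.code | sum_rank
Z3 | 6
X2 | 67
X1 | 2
After ORDER BY (3 rows):
books.code | sum_rank
X1 | 2
X2 | 67
Z3 | 6

== RESULT ==
books.code | sum_rank
X1 | 2
X2 | 67
Z3 | 6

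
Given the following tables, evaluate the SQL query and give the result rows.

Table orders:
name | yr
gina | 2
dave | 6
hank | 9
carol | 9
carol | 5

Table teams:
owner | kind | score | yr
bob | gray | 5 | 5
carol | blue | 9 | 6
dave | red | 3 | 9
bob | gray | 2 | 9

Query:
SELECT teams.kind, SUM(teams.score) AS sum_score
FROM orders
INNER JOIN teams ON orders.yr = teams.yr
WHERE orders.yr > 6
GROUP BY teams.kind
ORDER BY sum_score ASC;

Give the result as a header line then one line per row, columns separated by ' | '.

After JOIN teams (6 rows):
orders.name | orders.yr | teams.owner | teams.kind | teams.score | teams.yr
dave | 6 | carol | blue | 9 | 6
hank | 9 | dave | red | 3 | 9
hank | 9 | bob | gray | 2 | 9
carol | 9 | dave | red | 3 | 9
carol | 9 | bob | gray | 2 | 9
carol | 5 | bob | gray | 5 | 5
After WHERE (4 rows):
orders.name | orders.yr | teams.owner | teams.kind | teams.score | teams.yr
hank | 9 | dave | red | 3 | 9
hank | 9 | bob | gray | 2 | 9
carol | 9 | dave | red | 3 | 9
carol | 9 | bob | gray | 2 | 9
After GROUP BY (2 rows):
teams.kind | sum_score
red | 6
gray | 4
After ORDER BY (2 rows):
teams.kind | sum_score
gray | 4
red | 6

== RESULT ==
teams.kind | sum_score
gray | 4
red | 6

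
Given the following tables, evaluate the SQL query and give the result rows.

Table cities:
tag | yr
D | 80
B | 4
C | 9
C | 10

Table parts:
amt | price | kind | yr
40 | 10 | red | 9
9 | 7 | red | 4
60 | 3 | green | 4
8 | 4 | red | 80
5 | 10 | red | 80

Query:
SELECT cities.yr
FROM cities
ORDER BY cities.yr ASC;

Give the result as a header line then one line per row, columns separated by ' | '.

After SELECT (4 rows):
cities.yr
80
4
9
10
After ORDER BY (4 rows):
cities.yr
4
9
10
80

== RESULT ==
cities.yr
4
9
10
80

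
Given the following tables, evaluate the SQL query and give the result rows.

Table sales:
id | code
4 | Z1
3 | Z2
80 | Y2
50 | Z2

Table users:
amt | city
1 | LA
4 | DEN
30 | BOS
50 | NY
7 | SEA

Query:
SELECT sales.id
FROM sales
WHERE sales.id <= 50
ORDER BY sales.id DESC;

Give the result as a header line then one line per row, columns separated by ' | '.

After WHERE (3 rows):
sales.id | sales.code
4 | Z1
3 | Z2
50 | Z2
After SELECT (3 rows):
sales.id
4
3
50
After ORDER BY (3 rows):
sales.id
50
4
3

== RESULT ==
sales.id
50
4
3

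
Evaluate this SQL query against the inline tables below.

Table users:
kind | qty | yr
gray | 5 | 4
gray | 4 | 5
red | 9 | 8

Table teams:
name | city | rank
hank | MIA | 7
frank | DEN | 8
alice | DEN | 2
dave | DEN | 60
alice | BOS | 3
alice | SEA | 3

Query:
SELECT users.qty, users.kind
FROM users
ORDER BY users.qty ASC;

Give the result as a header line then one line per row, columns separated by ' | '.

== RESULT ==
users.qty | users.kind
4 | gray
5 | gray
9 | red

Derivation:
After SELECT (3 rows):
users.qty | users.kind
5 | gray
4 | gray
9 | red
After ORDER BY (3 rows):
users.qty | users.kind
4 | gray
5 | gray
9 | red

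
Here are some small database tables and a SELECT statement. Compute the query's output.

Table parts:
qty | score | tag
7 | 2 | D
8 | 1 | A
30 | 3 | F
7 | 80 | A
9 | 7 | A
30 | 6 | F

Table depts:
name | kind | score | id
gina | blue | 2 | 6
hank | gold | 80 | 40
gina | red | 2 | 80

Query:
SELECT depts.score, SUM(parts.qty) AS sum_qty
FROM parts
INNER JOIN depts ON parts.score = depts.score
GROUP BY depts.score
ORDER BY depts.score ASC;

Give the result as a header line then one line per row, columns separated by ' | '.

After JOIN depts (3 rows):
parts.qty | parts.score | parts.tag | depts.name | depts.kind | depts.score | depts.id
7 | 2 | D | gina | blue | 2 | 6
7 | 2 | D | gina | red | 2 | 80
7 | 80 | A | hank | gold | 80 | 40
After GROUP BY (2 rows):
depts.score | sum_qty
2 | 14
80 | 7
After ORDER BY (2 rows):
depts.score | sum_qty
2 | 14
80 | 7

== RESULT ==
depts.score | sum_qty
2 | 14
80 | 7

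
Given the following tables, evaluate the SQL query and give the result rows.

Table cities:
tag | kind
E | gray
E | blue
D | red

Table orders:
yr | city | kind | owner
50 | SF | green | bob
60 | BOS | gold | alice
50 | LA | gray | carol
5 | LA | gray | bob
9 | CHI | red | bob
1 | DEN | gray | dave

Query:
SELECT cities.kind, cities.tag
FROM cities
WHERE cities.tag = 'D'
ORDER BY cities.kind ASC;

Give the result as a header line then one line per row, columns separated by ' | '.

After WHERE (1 rows):
cities.tag | cities.kind
D | red
After SELECT (1 rows):
cities.kind | cities.tag
red | D
After ORDER BY (1 rows):
cities.kind | cities.tag
red | D

== RESULT ==
cities.kind | cities.tag
red | D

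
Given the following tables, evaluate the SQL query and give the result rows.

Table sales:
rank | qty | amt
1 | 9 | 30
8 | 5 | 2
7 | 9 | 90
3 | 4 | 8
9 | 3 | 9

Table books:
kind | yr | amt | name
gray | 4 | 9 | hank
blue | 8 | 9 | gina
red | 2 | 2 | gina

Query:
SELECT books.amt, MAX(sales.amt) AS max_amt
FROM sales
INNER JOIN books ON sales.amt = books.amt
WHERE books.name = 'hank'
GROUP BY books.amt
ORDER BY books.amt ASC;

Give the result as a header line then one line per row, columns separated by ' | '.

After JOIN books (3 rows):
sales.rank | sales.qty | sales.amt | books.kind | books.yr | books.amt | books.name
8 | 5 | 2 | red | 2 | 2 | gina
9 | 3 | 9 | gray | 4 | 9 | hank
9 | 3 | 9 | blue | 8 | 9 | gina
After WHERE (1 rows):
sales.rank | sales.qty | sales.amt | books.kind | books.yr | books.amt | books.name
9 | 3 | 9 | gray | 4 | 9 | hank
After GROUP BY (1 rows):
books.amt | max_amt
9 | 9
After ORDER BY (1 rows):
books.amt | max_amt
9 | 9

== RESULT ==
books.amt | max_amt
9 | 9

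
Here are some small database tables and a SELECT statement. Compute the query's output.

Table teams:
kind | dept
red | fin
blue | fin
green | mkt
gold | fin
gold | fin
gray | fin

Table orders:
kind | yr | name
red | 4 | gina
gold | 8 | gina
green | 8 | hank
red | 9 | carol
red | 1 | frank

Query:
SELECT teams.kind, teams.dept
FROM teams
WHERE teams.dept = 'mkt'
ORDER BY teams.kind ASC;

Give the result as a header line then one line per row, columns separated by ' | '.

After WHERE (1 rows):
teams.kind | teams.dept
green | mkt
After SELECT (1 rows):
teams.kind | teams.dept
green | mkt
After ORDER BY (1 rows):
teams.kind | teams.dept
green | mkt

== RESULT ==
teams.kind | teams.dept
green | mkt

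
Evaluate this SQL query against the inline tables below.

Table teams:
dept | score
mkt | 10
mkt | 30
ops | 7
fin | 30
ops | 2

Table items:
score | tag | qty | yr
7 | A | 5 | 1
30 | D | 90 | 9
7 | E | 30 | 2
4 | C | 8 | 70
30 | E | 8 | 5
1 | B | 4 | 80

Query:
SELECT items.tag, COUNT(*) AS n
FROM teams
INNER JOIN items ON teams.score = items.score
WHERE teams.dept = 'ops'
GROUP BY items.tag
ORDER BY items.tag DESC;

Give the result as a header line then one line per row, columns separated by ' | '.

== RESULT ==
items.tag | n
E | 1
A | 1

Derivation:
After JOIN items (6 rows):
teams.dept | teams.score | items.score | items.tag | items.qty | items.yr
mkt | 30 | 30 | D | 90 | 9
mkt | 30 | 30 | E | 8 | 5
ops | 7 | 7 | A | 5 | 1
ops | 7 | 7 | E | 30 | 2
fin | 30 | 30 | D | 90 | 9
fin | 30 | 30 | E | 8 | 5
After WHERE (2 rows):
teams.dept | teams.score | items.score | items.tag | items.qty | items.yr
ops | 7 | 7 | A | 5 | 1
ops | 7 | 7 | E | 30 | 2
After GROUP BY (2 rows):
items.tag | n
A | 1
E | 1
After ORDER BY (2 rows):
items.tag | n
E | 1
A | 1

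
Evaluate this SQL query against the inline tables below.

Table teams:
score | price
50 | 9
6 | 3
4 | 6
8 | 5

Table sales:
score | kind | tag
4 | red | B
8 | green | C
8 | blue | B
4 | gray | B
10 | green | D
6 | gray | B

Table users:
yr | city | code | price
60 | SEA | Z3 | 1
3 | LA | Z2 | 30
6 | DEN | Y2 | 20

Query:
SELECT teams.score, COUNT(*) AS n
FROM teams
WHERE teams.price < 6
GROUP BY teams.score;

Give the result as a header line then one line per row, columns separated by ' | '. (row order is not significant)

== RESULT ==
teams.score | n
6 | 1
8 | 1

Derivation:
After WHERE (2 rows):
teams.score | teams.price
6 | 3
8 | 5
After GROUP BY (2 rows):
teams.score | n
6 | 1
8 | 1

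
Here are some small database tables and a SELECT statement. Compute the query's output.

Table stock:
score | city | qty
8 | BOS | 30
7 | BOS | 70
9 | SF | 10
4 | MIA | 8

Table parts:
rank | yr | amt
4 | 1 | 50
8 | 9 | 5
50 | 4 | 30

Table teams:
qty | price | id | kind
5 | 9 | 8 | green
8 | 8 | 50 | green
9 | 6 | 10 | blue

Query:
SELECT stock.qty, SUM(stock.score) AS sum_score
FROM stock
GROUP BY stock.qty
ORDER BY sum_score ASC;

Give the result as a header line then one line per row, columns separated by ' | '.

After GROUP BY (4 rows):
stock.qty | sum_score
30 | 8
70 | 7
10 | 9
8 | 4
After ORDER BY (4 rows):
stock.qty | sum_score
8 | 4
70 | 7
30 | 8
10 | 9

== RESULT ==
stock.qty | sum_score
8 | 4
70 | 7
30 | 8
10 | 9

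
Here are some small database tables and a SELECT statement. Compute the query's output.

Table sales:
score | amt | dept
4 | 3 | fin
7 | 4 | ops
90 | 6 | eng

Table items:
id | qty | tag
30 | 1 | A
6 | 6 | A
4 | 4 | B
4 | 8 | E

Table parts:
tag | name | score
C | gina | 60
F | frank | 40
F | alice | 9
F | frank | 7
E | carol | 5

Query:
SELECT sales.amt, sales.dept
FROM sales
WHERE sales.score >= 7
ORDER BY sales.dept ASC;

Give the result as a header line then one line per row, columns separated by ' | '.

== RESULT ==
sales.amt | sales.dept
6 | eng
4 | ops

Derivation:
After WHERE (2 rows):
sales.score | sales.amt | sales.dept
7 | 4 | ops
90 | 6 | eng
After SELECT (2 rows):
sales.amt | sales.dept
4 | ops
6 | eng
After ORDER BY (2 rows):
sales.amt | sales.dept
6 | eng
4 | ops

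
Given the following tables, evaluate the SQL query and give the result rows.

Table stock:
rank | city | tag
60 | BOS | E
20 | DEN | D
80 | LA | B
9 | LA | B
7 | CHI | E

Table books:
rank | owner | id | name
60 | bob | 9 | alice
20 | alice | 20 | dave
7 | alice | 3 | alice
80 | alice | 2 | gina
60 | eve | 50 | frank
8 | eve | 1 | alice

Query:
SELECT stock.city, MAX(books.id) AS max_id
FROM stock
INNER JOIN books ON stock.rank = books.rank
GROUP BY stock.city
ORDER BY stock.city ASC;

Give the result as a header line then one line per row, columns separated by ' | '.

After JOIN books (5 rows):
stock.rank | stock.city | stock.tag | books.rank | books.owner | books.id | books.name
60 | BOS | E | 60 | bob | 9 | alice
60 | BOS | E | 60 | eve | 50 | frank
20 | DEN | D | 20 | alice | 20 | dave
80 | LA | B | 80 | alice | 2 | gina
7 | CHI | E | 7 | alice | 3 | alice
After GROUP BY (4 rows):
stock.city | max_id
BOS | 50
DEN | 20
LA | 2
CHI | 3
After ORDER BY (4 rows):
stock.city | max_id
BOS | 50
CHI | 3
DEN | 20
LA | 2

== RESULT ==
stock.city | max_id
BOS | 50
CHI | 3
DEN | 20
LA | 2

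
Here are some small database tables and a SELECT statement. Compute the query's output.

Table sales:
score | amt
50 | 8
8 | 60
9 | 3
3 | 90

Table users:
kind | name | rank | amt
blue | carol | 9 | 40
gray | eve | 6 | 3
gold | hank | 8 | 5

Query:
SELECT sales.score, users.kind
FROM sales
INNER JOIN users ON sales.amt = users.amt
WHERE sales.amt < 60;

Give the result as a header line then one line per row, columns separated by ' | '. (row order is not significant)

== RESULT ==
sales.score | users.kind
9 | gray

Derivation:
After JOIN users (1 rows):
sales.score | sales.amt | users.kind | users.name | users.rank | users.amt
9 | 3 | gray | eve | 6 | 3
After WHERE (1 rows):
sales.score | sales.amt | users.kind | users.name | users.rank | users.amt
9 | 3 | gray | eve | 6 | 3
After SELECT (1 rows):
sales.score | users.kind
9 | gray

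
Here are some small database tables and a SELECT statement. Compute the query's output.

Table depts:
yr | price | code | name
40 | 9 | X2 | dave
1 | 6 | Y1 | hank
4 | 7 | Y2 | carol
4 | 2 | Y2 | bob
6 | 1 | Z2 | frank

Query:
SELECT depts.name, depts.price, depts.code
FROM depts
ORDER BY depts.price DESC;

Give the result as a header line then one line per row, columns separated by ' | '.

After SELECT (5 rows):
depts.name | depts.price | depts.code
dave | 9 | X2
hank | 6 | Y1
carol | 7 | Y2
bob | 2 | Y2
frank | 1 | Z2
After ORDER BY (5 rows):
depts.name | depts.price | depts.code
dave | 9 | X2
carol | 7 | Y2
hank | 6 | Y1
bob | 2 | Y2
frank | 1 | Z2

== RESULT ==
depts.name | depts.price | depts.code
dave | 9 | X2
carol | 7 | Y2
hank | 6 | Y1
bob | 2 | Y2
frank | 1 | Z2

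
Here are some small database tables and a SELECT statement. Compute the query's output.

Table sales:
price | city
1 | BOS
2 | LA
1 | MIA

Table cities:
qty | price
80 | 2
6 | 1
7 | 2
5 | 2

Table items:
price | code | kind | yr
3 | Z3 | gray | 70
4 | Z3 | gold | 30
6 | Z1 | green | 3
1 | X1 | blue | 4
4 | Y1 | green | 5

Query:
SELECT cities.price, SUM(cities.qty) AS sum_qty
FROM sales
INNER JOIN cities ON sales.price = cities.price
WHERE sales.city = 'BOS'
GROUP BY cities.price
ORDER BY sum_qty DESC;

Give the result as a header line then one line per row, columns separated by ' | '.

After JOIN cities (5 rows):
sales.price | sales.city | cities.qty | cities.price
1 | BOS | 6 | 1
2 | LA | 80 | 2
2 | LA | 7 | 2
2 | LA | 5 | 2
1 | MIA | 6 | 1
After WHERE (1 rows):
sales.price | sales.city | cities.qty | cities.price
1 | BOS | 6 | 1
After GROUP BY (1 rows):
cities.price | sum_qty
1 | 6
After ORDER BY (1 rows):
cities.price | sum_qty
1 | 6

== RESULT ==
cities.price | sum_qty
1 | 6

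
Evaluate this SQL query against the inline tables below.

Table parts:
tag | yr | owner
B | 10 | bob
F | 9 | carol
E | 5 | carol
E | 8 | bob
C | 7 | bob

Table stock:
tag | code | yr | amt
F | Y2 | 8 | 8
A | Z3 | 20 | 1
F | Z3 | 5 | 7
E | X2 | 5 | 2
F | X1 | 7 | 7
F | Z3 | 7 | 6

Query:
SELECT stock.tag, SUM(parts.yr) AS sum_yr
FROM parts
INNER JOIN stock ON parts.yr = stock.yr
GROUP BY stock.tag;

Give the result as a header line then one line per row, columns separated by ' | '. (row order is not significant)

== RESULT ==
stock.tag | sum_yr
F | 27
E | 5

Derivation:
After JOIN stock (5 rows):
parts.tag | parts.yr | parts.owner | stock.tag | stock.code | stock.yr | stock.amt
E | 5 | carol | F | Z3 | 5 | 7
E | 5 | carol | E | X2 | 5 | 2
E | 8 | bob | F | Y2 | 8 | 8
C | 7 | bob | F | X1 | 7 | 7
C | 7 | bob | F | Z3 | 7 | 6
After GROUP BY (2 rows):
stock.tag | sum_yr
F | 27
E | 5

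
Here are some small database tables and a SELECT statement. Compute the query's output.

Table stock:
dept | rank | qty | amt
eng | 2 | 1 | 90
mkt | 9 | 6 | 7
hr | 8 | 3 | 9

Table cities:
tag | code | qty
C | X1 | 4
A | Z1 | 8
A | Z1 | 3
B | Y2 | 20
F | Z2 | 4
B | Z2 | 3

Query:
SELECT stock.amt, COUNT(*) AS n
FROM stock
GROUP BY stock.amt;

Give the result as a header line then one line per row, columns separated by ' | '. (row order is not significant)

== RESULT ==
stock.amt | n
90 | 1
7 | 1
9 | 1

Derivation:
After GROUP BY (3 rows):
stock.amt | n
90 | 1
7 | 1
9 | 1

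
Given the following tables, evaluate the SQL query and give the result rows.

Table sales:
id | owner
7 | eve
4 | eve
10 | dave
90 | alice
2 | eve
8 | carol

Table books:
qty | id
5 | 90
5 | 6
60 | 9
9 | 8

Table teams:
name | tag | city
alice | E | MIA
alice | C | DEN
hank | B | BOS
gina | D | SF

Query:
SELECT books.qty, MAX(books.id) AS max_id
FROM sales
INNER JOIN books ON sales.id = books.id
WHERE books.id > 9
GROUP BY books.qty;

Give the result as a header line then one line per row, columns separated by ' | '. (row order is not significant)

== RESULT ==
books.qty | max_id
5 | 90

Derivation:
After JOIN books (2 rows):
sales.id | sales.owner | books.qty | books.id
90 | alice | 5 | 90
8 | carol | 9 | 8
After WHERE (1 rows):
sales.id | sales.owner | books.qty | books.id
90 | alice | 5 | 90
After GROUP BY (1 rows):
books.qty | max_id
5 | 90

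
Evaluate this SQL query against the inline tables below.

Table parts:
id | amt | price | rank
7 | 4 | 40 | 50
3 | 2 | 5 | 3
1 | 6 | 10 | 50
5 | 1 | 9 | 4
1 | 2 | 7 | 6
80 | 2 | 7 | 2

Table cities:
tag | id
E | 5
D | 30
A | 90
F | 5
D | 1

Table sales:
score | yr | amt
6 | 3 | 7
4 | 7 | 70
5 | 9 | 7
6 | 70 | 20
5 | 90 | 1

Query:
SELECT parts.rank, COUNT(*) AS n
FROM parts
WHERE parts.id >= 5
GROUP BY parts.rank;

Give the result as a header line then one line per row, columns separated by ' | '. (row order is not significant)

== RESULT ==
parts.rank | n
50 | 1
4 | 1
2 | 1

Derivation:
After WHERE (3 rows):
parts.id | parts.amt | parts.price | parts.rank
7 | 4 | 40 | 50
5 | 1 | 9 | 4
80 | 2 | 7 | 2
After GROUP BY (3 rows):
parts.rank | n
50 | 1
4 | 1
2 | 1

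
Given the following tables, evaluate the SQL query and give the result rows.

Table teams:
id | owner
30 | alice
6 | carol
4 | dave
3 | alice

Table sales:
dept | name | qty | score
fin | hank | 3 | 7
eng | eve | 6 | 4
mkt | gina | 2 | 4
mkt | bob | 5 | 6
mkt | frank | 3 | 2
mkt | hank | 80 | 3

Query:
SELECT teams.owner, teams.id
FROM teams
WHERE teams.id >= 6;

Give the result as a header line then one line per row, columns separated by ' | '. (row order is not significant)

After WHERE (2 rows):
teams.id | teams.owner
30 | alice
6 | carol
After SELECT (2 rows):
teams.owner | teams.id
alice | 30
carol | 6

== RESULT ==
teams.owner | teams.id
alice | 30
carol | 6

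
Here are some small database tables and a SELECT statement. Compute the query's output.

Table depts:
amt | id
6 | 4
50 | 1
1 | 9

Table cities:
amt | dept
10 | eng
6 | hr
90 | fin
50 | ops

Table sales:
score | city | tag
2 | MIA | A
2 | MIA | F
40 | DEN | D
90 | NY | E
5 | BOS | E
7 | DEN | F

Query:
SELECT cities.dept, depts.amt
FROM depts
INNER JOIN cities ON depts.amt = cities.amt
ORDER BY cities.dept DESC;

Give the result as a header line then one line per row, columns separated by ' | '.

== RESULT ==
cities.dept | depts.amt
ops | 50
hr | 6

Derivation:
After JOIN cities (2 rows):
depts.amt | depts.id | cities.amt | cities.dept
6 | 4 | 6 | hr
50 | 1 | 50 | ops
After SELECT (2 rows):
cities.dept | depts.amt
hr | 6
ops | 50
After ORDER BY (2 rows):
cities.dept | depts.amt
ops | 50
hr | 6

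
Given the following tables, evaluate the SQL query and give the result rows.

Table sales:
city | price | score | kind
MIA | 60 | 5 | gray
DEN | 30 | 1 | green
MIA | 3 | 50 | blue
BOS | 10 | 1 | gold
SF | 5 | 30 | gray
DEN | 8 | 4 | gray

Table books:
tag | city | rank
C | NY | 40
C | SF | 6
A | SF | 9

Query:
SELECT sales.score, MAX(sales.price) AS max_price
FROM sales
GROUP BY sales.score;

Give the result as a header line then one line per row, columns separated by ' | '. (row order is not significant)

After GROUP BY (5 rows):
sales.score | max_price
5 | 60
1 | 30
50 | 3
30 | 5
4 | 8

== RESULT ==
sales.score | max_price
5 | 60
1 | 30
50 | 3
30 | 5
4 | 8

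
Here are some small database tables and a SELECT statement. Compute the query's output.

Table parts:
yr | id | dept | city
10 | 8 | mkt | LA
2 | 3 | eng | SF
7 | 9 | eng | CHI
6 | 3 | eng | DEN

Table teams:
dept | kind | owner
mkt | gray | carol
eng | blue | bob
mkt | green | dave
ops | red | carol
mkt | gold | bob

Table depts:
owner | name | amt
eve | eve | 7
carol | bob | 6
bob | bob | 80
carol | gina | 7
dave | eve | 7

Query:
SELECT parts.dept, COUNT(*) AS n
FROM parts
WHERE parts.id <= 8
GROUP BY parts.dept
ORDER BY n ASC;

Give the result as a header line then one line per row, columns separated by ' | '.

== RESULT ==
parts.dept | n
mkt | 1
eng | 2

Derivation:
After WHERE (3 rows):
parts.yr | parts.id | parts.dept | parts.city
10 | 8 | mkt | LA
2 | 3 | eng | SF
6 | 3 | eng | DEN
After GROUP BY (2 rows):
parts.dept | n
mkt | 1
eng | 2
After ORDER BY (2 rows):
parts.dept | n
mkt | 1
eng | 2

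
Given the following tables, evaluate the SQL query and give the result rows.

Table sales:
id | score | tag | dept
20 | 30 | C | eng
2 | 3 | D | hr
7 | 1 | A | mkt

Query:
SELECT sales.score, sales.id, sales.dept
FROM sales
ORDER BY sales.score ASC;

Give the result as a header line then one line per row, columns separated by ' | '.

After SELECT (3 rows):
sales.score | sales.id | sales.dept
30 | 20 | eng
3 | 2 | hr
1 | 7 | mkt
After ORDER BY (3 rows):
sales.score | sales.id | sales.dept
1 | 7 | mkt
3 | 2 | hr
30 | 20 | eng

== RESULT ==
sales.score | sales.id | sales.dept
1 | 7 | mkt
3 | 2 | hr
30 | 20 | eng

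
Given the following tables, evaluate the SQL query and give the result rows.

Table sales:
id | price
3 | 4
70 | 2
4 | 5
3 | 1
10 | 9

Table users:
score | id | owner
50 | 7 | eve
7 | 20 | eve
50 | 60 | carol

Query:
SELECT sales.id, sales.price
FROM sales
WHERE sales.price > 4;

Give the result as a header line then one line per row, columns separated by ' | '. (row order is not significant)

After WHERE (2 rows):
sales.id | sales.price
4 | 5
10 | 9
After SELECT (2 rows):
sales.id | sales.price
4 | 5
10 | 9

== RESULT ==
sales.id | sales.price
4 | 5
10 | 9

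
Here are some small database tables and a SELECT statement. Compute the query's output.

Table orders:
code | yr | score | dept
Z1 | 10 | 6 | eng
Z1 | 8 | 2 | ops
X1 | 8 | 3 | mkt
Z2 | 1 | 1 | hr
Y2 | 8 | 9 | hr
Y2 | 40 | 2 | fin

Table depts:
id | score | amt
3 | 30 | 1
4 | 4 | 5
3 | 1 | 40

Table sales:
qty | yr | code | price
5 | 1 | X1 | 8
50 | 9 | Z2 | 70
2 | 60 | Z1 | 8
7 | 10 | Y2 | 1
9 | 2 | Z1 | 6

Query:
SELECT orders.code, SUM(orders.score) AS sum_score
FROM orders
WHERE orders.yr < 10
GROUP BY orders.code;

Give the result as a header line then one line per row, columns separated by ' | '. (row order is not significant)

== RESULT ==
orders.code | sum_score
Z1 | 2
X1 | 3
Z2 | 1
Y2 | 9

Derivation:
After WHERE (4 rows):
orders.code | orders.yr | orders.score | orders.dept
Z1 | 8 | 2 | ops
X1 | 8 | 3 | mkt
Z2 | 1 | 1 | hr
Y2 | 8 | 9 | hr
After GROUP BY (4 rows):
orders.code | sum_score
Z1 | 2
X1 | 3
Z2 | 1
Y2 | 9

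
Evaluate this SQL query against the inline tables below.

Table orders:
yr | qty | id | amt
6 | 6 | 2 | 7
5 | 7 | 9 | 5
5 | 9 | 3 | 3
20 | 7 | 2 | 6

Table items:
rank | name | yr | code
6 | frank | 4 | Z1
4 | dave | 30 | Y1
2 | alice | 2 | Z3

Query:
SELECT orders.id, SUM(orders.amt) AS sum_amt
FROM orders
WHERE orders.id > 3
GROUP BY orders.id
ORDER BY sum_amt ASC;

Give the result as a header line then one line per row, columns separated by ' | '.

After WHERE (1 rows):
orders.yr | orders.qty | orders.id | orders.amt
5 | 7 | 9 | 5
After GROUP BY (1 rows):
orders.id | sum_amt
9 | 5
After ORDER BY (1 rows):
orders.id | sum_amt
9 | 5

== RESULT ==
orders.id | sum_amt
9 | 5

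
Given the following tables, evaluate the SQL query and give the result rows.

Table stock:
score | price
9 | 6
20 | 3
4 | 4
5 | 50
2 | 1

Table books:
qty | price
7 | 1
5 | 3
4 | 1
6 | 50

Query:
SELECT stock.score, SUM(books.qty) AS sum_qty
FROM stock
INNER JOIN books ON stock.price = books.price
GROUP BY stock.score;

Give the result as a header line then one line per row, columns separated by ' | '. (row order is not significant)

After JOIN books (4 rows):
stock.score | stock.price | books.qty | books.price
20 | 3 | 5 | 3
5 | 50 | 6 | 50
2 | 1 | 7 | 1
2 | 1 | 4 | 1
After GROUP BY (3 rows):
stock.score | sum_qty
20 | 5
5 | 6
2 | 11

== RESULT ==
stock.score | sum_qty
20 | 5
5 | 6
2 | 11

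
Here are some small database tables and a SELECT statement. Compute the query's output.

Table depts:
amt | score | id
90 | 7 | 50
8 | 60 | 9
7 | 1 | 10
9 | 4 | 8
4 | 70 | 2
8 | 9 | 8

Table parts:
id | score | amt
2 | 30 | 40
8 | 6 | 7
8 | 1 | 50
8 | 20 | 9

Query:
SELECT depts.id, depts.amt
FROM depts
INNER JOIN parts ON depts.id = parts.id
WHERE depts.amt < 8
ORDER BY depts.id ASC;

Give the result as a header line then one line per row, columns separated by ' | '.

== RESULT ==
depts.id | depts.amt
2 | 4

Derivation:
After JOIN parts (7 rows):
depts.amt | depts.score | depts.id | parts.id | parts.score | parts.amt
9 | 4 | 8 | 8 | 6 | 7
9 | 4 | 8 | 8 | 1 | 50
9 | 4 | 8 | 8 | 20 | 9
4 | 70 | 2 | 2 | 30 | 40
8 | 9 | 8 | 8 | 6 | 7
8 | 9 | 8 | 8 | 1 | 50
8 | 9 | 8 | 8 | 20 | 9
After WHERE (1 rows):
depts.amt | depts.score | depts.id | parts.id | parts.score | parts.amt
4 | 70 | 2 | 2 | 30 | 40
After SELECT (1 rows):
depts.id | depts.amt
2 | 4
After ORDER BY (1 rows):
depts.id | depts.amt
2 | 4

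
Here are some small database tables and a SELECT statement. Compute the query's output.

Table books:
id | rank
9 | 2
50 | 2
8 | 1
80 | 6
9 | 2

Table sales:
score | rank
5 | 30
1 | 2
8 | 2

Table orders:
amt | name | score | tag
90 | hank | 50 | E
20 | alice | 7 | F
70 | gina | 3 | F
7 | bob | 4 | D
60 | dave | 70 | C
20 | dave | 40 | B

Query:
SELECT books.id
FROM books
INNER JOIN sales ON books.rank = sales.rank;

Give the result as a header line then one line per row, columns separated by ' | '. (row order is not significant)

== RESULT ==
books.id
9
9
50
50
9
9

Derivation:
After JOIN sales (6 rows):
books.id | books.rank | sales.score | sales.rank
9 | 2 | 1 | 2
9 | 2 | 8 | 2
50 | 2 | 1 | 2
50 | 2 | 8 | 2
9 | 2 | 1 | 2
9 | 2 | 8 | 2
After SELECT (6 rows):
books.id
9
9
50
50
9
9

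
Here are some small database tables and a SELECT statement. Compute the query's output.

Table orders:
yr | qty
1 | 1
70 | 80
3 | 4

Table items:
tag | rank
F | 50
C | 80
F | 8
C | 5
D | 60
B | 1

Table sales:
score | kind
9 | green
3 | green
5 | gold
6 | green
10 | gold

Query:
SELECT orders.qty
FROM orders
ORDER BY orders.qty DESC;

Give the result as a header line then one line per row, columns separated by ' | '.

After SELECT (3 rows):
orders.qty
1
80
4
After ORDER BY (3 rows):
orders.qty
80
4
1

== RESULT ==
orders.qty
80
4
1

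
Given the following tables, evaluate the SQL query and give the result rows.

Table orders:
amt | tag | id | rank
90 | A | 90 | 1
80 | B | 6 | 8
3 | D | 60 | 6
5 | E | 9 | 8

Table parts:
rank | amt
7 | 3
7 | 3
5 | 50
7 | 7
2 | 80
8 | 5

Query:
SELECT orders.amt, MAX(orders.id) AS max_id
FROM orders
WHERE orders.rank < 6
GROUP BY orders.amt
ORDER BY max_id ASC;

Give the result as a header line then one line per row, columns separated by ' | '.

After WHERE (1 rows):
orders.amt | orders.tag | orders.id | orders.rank
90 | A | 90 | 1
After GROUP BY (1 rows):
orders.amt | max_id
90 | 90
After ORDER BY (1 rows):
orders.amt | max_id
90 | 90

== RESULT ==
orders.amt | max_id
90 | 90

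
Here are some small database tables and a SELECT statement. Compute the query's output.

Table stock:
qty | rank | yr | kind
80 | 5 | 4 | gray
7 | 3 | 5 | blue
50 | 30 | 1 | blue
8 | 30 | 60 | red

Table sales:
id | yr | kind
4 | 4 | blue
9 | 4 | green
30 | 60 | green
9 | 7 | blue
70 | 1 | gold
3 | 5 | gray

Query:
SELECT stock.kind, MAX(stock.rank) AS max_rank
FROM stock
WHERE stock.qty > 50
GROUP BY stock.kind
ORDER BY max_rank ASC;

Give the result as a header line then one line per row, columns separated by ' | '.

After WHERE (1 rows):
stock.qty | stock.rank | stock.yr | stock.kind
80 | 5 | 4 | gray
After GROUP BY (1 rows):
stock.kind | max_rank
gray | 5
After ORDER BY (1 rows):
stock.kind | max_rank
gray | 5

== RESULT ==
stock.kind | max_rank
gray | 5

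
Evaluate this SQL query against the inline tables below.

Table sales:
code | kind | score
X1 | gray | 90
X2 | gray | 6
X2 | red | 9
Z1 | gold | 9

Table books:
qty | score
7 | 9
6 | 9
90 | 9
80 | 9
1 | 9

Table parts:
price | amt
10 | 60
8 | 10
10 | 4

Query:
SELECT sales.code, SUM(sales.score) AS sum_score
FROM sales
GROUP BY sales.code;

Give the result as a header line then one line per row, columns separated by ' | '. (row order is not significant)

After GROUP BY (3 rows):
sales.code | sum_score
X1 | 90
X2 | 15
Z1 | 9

== RESULT ==
sales.code | sum_score
X1 | 90
X2 | 15
Z1 | 9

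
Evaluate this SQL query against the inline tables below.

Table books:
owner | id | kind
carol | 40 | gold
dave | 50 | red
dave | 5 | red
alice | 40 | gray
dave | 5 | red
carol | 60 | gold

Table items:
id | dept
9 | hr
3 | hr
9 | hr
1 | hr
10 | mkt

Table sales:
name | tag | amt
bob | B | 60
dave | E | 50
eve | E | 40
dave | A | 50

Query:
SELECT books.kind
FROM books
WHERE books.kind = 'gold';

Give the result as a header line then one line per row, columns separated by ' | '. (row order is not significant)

After WHERE (2 rows):
books.owner | books.id | books.kind
carol | 40 | gold
carol | 60 | gold
After SELECT (2 rows):
books.kind
gold
gold

== RESULT ==
books.kind
gold
gold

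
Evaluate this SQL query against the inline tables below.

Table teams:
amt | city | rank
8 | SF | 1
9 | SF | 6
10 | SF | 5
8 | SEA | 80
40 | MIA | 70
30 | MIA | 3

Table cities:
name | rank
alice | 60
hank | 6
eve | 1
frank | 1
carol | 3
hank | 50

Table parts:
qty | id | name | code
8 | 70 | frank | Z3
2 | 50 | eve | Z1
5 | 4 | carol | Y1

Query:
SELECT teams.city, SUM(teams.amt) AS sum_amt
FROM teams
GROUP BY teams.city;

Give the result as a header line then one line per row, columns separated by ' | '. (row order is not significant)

After GROUP BY (3 rows):
teams.city | sum_amt
SF | 27
SEA | 8
MIA | 70

== RESULT ==
teams.city | sum_amt
SF | 27
SEA | 8
MIA | 70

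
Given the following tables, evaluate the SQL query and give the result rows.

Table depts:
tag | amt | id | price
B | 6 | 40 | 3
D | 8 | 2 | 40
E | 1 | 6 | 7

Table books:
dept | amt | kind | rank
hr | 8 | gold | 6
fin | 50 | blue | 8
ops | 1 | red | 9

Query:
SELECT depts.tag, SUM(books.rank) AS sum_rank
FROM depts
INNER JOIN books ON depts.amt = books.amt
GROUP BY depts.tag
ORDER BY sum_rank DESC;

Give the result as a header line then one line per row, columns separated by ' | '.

== RESULT ==
depts.tag | sum_rank
E | 9
D | 6

Derivation:
After JOIN books (2 rows):
depts.tag | depts.amt | depts.id | depts.price | books.dept | books.amt | books.kind | books.rank
D | 8 | 2 | 40 | hr | 8 | gold | 6
E | 1 | 6 | 7 | ops | 1 | red | 9
After GROUP BY (2 rows):
depts.tag | sum_rank
D | 6
E | 9
After ORDER BY (2 rows):
depts.tag | sum_rank
E | 9
D | 6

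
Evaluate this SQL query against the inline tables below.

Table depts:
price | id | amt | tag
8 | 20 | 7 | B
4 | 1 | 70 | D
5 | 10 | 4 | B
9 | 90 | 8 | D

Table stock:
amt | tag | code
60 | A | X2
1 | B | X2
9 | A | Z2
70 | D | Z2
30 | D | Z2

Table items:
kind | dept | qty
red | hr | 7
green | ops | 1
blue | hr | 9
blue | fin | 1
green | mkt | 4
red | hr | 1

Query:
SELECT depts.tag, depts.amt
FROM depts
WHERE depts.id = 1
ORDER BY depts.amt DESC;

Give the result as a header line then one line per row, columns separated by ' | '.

After WHERE (1 rows):
depts.price | depts.id | depts.amt | depts.tag
4 | 1 | 70 | D
After SELECT (1 rows):
depts.tag | depts.amt
D | 70
After ORDER BY (1 rows):
depts.tag | depts.amt
D | 70

== RESULT ==
depts.tag | depts.amt
D | 70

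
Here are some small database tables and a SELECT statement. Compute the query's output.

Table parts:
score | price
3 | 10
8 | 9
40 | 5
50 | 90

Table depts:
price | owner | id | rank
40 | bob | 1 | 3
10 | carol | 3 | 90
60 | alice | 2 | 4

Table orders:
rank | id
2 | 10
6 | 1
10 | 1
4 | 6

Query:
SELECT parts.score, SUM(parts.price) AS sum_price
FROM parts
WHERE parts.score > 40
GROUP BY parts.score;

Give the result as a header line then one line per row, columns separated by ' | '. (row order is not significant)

After WHERE (1 rows):
parts.score | parts.price
50 | 90
After GROUP BY (1 rows):
parts.score | sum_price
50 | 90

== RESULT ==
parts.score | sum_price
50 | 90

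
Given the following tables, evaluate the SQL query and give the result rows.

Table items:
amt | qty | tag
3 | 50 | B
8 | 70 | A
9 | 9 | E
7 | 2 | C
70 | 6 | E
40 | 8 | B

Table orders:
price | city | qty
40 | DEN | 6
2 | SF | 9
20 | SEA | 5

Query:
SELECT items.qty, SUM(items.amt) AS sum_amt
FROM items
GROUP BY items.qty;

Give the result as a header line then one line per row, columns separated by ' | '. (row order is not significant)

== RESULT ==
items.qty | sum_amt
50 | 3
70 | 8
9 | 9
2 | 7
6 | 70
8 | 40

Derivation:
After GROUP BY (6 rows):
items.qty | sum_amt
50 | 3
70 | 8
9 | 9
2 | 7
6 | 70
8 | 40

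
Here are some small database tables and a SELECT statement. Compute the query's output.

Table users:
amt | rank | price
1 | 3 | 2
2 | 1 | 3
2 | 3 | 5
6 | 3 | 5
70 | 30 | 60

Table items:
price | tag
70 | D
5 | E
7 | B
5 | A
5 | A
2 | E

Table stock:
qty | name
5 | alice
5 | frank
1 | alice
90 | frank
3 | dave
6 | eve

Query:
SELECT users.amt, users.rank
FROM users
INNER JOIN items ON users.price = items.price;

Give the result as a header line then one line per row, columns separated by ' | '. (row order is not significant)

== RESULT ==
users.amt | users.rank
1 | 3
2 | 3
2 | 3
2 | 3
6 | 3
6 | 3
6 | 3

Derivation:
After JOIN items (7 rows):
users.amt | users.rank | users.price | items.price | items.tag
1 | 3 | 2 | 2 | E
2 | 3 | 5 | 5 | E
2 | 3 | 5 | 5 | A
2 | 3 | 5 | 5 | A
6 | 3 | 5 | 5 | E
6 | 3 | 5 | 5 | A
6 | 3 | 5 | 5 | A
After SELECT (7 rows):
users.amt | users.rank
1 | 3
2 | 3
2 | 3
2 | 3
6 | 3
6 | 3
6 | 3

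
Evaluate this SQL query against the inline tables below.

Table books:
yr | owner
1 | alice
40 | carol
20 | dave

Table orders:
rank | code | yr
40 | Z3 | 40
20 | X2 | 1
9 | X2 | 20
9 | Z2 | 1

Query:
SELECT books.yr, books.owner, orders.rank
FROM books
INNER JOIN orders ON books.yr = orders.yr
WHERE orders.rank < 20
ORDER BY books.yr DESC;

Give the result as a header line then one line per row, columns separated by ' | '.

== RESULT ==
books.yr | books.owner | orders.rank
20 | dave | 9
1 | alice | 9

Derivation:
After JOIN orders (4 rows):
books.yr | books.owner | orders.rank | orders.code | orders.yr
1 | alice | 20 | X2 | 1
1 | alice | 9 | Z2 | 1
40 | carol | 40 | Z3 | 40
20 | dave | 9 | X2 | 20
After WHERE (2 rows):
books.yr | books.owner | orders.rank | orders.code | orders.yr
1 | alice | 9 | Z2 | 1
20 | dave | 9 | X2 | 20
After SELECT (2 rows):
books.yr | books.owner | orders.rank
1 | alice | 9
20 | dave | 9
After ORDER BY (2 rows):
books.yr | books.owner | orders.rank
20 | dave | 9
1 | alice | 9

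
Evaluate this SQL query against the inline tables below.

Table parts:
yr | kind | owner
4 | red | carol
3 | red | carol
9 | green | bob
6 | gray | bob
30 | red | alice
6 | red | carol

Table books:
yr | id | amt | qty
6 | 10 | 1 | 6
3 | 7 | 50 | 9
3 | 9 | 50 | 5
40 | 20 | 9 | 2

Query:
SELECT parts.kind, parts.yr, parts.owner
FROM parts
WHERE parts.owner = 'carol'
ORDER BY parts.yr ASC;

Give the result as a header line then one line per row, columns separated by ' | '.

After WHERE (3 rows):
parts.yr | parts.kind | parts.owner
4 | red | carol
3 | red | carol
6 | red | carol
After SELECT (3 rows):
parts.kind | parts.yr | parts.owner
red | 4 | carol
red | 3 | carol
red | 6 | carol
After ORDER BY (3 rows):
parts.kind | parts.yr | parts.owner
red | 3 | carol
red | 4 | carol
red | 6 | carol

== RESULT ==
parts.kind | parts.yr | parts.owner
red | 3 | carol
red | 4 | carol
red | 6 | carol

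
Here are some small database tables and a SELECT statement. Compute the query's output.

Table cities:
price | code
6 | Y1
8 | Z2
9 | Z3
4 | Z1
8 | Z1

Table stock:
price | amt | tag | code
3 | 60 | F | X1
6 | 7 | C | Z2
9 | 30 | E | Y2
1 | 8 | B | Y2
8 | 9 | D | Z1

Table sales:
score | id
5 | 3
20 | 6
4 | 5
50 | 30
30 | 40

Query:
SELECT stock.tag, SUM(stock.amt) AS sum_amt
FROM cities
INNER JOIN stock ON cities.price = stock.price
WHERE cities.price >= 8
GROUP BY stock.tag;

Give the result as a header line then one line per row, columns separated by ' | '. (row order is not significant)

After JOIN stock (4 rows):
cities.price | cities.code | stock.price | stock.amt | stock.tag | stock.code
6 | Y1 | 6 | 7 | C | Z2
8 | Z2 | 8 | 9 | D | Z1
9 | Z3 | 9 | 30 | E | Y2
8 | Z1 | 8 | 9 | D | Z1
After WHERE (3 rows):
cities.price | cities.code | stock.price | stock.amt | stock.tag | stock.code
8 | Z2 | 8 | 9 | D | Z1
9 | Z3 | 9 | 30 | E | Y2
8 | Z1 | 8 | 9 | D | Z1
After GROUP BY (2 rows):
stock.tag | sum_amt
D | 18
E | 30

== RESULT ==
stock.tag | sum_amt
D | 18
E | 30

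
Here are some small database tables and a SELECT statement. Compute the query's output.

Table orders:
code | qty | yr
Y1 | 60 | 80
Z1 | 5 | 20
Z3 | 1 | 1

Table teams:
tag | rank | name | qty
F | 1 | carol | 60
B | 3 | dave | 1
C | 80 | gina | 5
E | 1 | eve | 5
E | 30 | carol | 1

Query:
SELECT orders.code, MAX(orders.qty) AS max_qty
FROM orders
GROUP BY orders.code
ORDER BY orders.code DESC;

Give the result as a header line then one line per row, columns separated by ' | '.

After GROUP BY (3 rows):
orders.code | max_qty
Y1 | 60
Z1 | 5
Z3 | 1
After ORDER BY (3 rows):
orders.code | max_qty
Z3 | 1
Z1 | 5
Y1 | 60

== RESULT ==
orders.code | max_qty
Z3 | 1
Z1 | 5
Y1 | 60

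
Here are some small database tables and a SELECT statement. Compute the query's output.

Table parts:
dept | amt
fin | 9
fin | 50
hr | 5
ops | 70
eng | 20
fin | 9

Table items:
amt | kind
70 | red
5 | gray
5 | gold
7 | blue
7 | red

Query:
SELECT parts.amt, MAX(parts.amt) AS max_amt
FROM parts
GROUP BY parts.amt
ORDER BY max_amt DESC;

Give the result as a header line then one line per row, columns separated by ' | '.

After GROUP BY (5 rows):
parts.amt | max_amt
9 | 9
50 | 50
5 | 5
70 | 70
20 | 20
After ORDER BY (5 rows):
parts.amt | max_amt
70 | 70
50 | 50
20 | 20
9 | 9
5 | 5

== RESULT ==
parts.amt | max_amt
70 | 70
50 | 50
20 | 20
9 | 9
5 | 5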